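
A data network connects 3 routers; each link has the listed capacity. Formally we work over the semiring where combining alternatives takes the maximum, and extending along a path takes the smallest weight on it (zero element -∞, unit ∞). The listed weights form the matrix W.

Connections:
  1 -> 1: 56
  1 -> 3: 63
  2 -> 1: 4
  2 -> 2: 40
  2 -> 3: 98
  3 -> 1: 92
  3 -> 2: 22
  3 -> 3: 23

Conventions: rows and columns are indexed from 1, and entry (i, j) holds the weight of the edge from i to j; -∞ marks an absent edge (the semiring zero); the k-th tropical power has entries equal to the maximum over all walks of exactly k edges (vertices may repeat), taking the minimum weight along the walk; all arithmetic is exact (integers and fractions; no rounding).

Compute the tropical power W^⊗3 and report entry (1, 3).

W^⊗2:
  [63, 22, 56]
  [92, 40, 40]
  [56, 22, 63]
W^⊗3:
  [56, 22, 63]
  [56, 40, 63]
  [63, 22, 56]
Key observation: the optimum is the walk 1->3->1->3, with weight 63 min 92 min 63 = 63.
Optimal value attained by: walk 1->3->1->3.
Answer: (W^⊗3)[1][3] = 63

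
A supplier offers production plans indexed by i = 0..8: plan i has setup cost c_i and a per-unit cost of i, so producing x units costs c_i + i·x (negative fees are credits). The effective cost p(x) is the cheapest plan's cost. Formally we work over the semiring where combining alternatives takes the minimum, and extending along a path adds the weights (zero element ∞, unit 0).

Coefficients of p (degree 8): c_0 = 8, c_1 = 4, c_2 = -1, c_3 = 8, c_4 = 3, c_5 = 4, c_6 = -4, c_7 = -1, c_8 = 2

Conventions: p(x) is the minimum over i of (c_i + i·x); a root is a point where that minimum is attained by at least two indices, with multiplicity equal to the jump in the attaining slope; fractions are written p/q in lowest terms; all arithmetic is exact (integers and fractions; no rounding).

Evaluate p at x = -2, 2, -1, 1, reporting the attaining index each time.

p(-2) = min(8+0·(-2)=8, 4+1·(-2)=2, -1+2·(-2)=-5, 8+3·(-2)=2, 3+4·(-2)=-5, 4+5·(-2)=-6, -4+6·(-2)=-16, -1+7·(-2)=-15, 2+8·(-2)=-14) = -16 (attained by i=6)
p(2) = min(8+0·2=8, 4+1·2=6, -1+2·2=3, 8+3·2=14, 3+4·2=11, 4+5·2=14, -4+6·2=8, -1+7·2=13, 2+8·2=18) = 3 (attained by i=2)
p(-1) = min(8+0·(-1)=8, 4+1·(-1)=3, -1+2·(-1)=-3, 8+3·(-1)=5, 3+4·(-1)=-1, 4+5·(-1)=-1, -4+6·(-1)=-10, -1+7·(-1)=-8, 2+8·(-1)=-6) = -10 (attained by i=6)
p(1) = min(8+0·1=8, 4+1·1=5, -1+2·1=1, 8+3·1=11, 3+4·1=7, 4+5·1=9, -4+6·1=2, -1+7·1=6, 2+8·1=10) = 1 (attained by i=2)
Answer: p(-2) = -16; p(2) = 3; p(-1) = -10; p(1) = 1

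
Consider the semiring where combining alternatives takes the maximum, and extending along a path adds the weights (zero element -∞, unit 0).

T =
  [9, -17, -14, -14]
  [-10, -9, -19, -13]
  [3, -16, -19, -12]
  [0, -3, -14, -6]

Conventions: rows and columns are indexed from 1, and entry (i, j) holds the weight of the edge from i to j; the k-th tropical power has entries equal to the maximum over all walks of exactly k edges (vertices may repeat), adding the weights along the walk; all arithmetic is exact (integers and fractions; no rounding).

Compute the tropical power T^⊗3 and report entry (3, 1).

T^⊗2:
  [18, -8, -5, -5]
  [-1, -16, -24, -19]
  [12, -14, -11, -11]
  [9, -9, -14, -12]
T^⊗3:
  [27, 1, 4, 4]
  [8, -18, -15, -15]
  [21, -5, -2, -2]
  [18, -8, -5, -5]
Key observation: the optimum is the walk 3->1->1->1, with weight 3 + 9 + 9 = 21.
Optimal value attained by: walk 3->1->1->1.
Answer: (T^⊗3)[3][1] = 21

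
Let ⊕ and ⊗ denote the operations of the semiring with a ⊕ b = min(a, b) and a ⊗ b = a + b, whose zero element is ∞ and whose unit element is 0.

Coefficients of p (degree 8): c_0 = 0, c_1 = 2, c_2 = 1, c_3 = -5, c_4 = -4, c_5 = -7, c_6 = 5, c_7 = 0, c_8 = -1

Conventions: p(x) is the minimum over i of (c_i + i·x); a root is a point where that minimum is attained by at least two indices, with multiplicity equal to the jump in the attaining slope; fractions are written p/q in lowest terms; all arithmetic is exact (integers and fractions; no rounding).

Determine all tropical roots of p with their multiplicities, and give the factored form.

hull edge (i=0, c=0) to (i=3, c=-5): slope -5/3, span 3
hull edge (i=3, c=-5) to (i=5, c=-7): slope -1, span 2
hull edge (i=5, c=-7) to (i=8, c=-1): slope 2, span 3
Factored form: p(x) = -1 ⊗ (x ⊕ (-2)) ⊗ (x ⊕ (-2)) ⊗ (x ⊕ (-2)) ⊗ (x ⊕ 1) ⊗ (x ⊕ 1) ⊗ (x ⊕ 5/3) ⊗ (x ⊕ 5/3) ⊗ (x ⊕ 5/3)
Answer: roots = -2 (mult 3), 1 (mult 2), 5/3 (mult 3)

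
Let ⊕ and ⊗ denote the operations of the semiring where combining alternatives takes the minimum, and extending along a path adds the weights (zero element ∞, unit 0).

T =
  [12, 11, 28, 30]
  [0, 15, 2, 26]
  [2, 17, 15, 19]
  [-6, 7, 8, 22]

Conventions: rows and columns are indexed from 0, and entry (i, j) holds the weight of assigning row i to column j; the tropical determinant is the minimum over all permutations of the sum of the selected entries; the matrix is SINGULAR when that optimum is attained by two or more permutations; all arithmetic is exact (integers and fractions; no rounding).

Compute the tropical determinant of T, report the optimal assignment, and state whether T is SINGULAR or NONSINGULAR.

σ = (0, 1, 2, 3): 12 + 15 + 15 + 22 = 64
σ = (0, 1, 3, 2): 12 + 15 + 19 + 8 = 54
σ = (0, 2, 1, 3): 12 + 2 + 17 + 22 = 53
σ = (0, 2, 3, 1): 12 + 2 + 19 + 7 = 40
σ = (0, 3, 1, 2): 12 + 26 + 17 + 8 = 63
σ = (0, 3, 2, 1): 12 + 26 + 15 + 7 = 60
σ = (1, 0, 2, 3): 11 + 0 + 15 + 22 = 48
σ = (1, 0, 3, 2): 11 + 0 + 19 + 8 = 38
σ = (1, 2, 0, 3): 11 + 2 + 2 + 22 = 37
σ = (1, 2, 3, 0): 11 + 2 + 19 + (-6) = 26
σ = (1, 3, 0, 2): 11 + 26 + 2 + 8 = 47
σ = (1, 3, 2, 0): 11 + 26 + 15 + (-6) = 46
σ = (2, 0, 1, 3): 28 + 0 + 17 + 22 = 67
σ = (2, 0, 3, 1): 28 + 0 + 19 + 7 = 54
σ = (2, 1, 0, 3): 28 + 15 + 2 + 22 = 67
σ = (2, 1, 3, 0): 28 + 15 + 19 + (-6) = 56
σ = (2, 3, 0, 1): 28 + 26 + 2 + 7 = 63
σ = (2, 3, 1, 0): 28 + 26 + 17 + (-6) = 65
σ = (3, 0, 1, 2): 30 + 0 + 17 + 8 = 55
σ = (3, 0, 2, 1): 30 + 0 + 15 + 7 = 52
σ = (3, 1, 0, 2): 30 + 15 + 2 + 8 = 55
σ = (3, 1, 2, 0): 30 + 15 + 15 + (-6) = 54
σ = (3, 2, 0, 1): 30 + 2 + 2 + 7 = 41
σ = (3, 2, 1, 0): 30 + 2 + 17 + (-6) = 43
Optimal value attained by: σ = (1, 2, 3, 0).
Answer: det⊕(T) = 26; verdict: NONSINGULAR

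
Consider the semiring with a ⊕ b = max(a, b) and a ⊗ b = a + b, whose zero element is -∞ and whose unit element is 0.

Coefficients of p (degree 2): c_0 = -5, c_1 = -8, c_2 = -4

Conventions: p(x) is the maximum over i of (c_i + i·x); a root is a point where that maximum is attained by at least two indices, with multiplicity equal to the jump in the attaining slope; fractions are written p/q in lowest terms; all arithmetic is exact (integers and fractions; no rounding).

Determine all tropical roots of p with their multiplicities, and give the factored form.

hull edge (i=0, c=-5) to (i=2, c=-4): slope 1/2, span 2
Factored form: p(x) = -4 ⊗ (x ⊕ (-1/2)) ⊗ (x ⊕ (-1/2))
Answer: roots = -1/2 (mult 2)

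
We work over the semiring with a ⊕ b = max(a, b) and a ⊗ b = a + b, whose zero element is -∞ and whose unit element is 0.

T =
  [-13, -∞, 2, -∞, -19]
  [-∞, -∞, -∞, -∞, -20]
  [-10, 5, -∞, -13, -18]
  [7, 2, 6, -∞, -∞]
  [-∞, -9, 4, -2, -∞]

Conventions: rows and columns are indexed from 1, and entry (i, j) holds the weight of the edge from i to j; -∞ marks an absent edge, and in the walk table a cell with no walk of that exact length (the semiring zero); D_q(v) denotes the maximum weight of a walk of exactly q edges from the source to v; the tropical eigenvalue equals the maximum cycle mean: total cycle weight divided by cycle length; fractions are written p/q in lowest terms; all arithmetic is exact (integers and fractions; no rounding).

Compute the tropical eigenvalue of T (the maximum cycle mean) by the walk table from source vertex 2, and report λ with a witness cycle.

q=0: [-∞, 0, -∞, -∞, -∞]
q=1: [-∞, -∞, -∞, -∞, -20]
q=2: [-∞, -29, -16, -22, -∞]
q=3: [-15, -11, -16, -29, -34]
q=4: [-22, -11, -13, -29, -31]
q=5: [-22, -8, -20, -26, -31]
Optimal cycle mean attained by: cycle 1->3->4->1, total 2 + (-13) + 7, length 3.
Answer: λ = -4/3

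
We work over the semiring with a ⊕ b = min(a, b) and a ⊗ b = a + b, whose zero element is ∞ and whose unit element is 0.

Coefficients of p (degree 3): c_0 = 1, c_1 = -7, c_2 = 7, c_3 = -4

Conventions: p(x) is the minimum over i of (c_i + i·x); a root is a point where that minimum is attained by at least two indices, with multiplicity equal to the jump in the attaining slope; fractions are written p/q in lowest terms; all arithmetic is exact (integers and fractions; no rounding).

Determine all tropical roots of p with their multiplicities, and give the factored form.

hull edge (i=0, c=1) to (i=1, c=-7): slope -8, span 1
hull edge (i=1, c=-7) to (i=3, c=-4): slope 3/2, span 2
Factored form: p(x) = -4 ⊗ (x ⊕ (-3/2)) ⊗ (x ⊕ (-3/2)) ⊗ (x ⊕ 8)
Answer: roots = -3/2 (mult 2), 8 (mult 1)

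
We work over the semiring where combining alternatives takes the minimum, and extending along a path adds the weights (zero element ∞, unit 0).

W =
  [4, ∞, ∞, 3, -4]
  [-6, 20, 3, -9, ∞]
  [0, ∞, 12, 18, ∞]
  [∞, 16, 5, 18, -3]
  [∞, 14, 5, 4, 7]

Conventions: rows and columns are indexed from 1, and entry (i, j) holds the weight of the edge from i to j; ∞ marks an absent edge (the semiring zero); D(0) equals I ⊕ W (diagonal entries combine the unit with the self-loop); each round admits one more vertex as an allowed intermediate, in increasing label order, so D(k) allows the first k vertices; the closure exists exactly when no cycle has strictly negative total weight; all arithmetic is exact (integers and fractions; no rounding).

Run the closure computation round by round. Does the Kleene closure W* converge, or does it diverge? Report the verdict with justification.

D(0):
  [0, ∞, ∞, 3, -4]
  [-6, 0, 3, -9, ∞]
  [0, ∞, 0, 18, ∞]
  [∞, 16, 5, 0, -3]
  [∞, 14, 5, 4, 0]
D(1):
  [0, ∞, ∞, 3, -4]
  [-6, 0, 3, -9, -10]
  [0, ∞, 0, 3, -4]
  [∞, 16, 5, 0, -3]
  [∞, 14, 5, 4, 0]
D(2):
  [0, ∞, ∞, 3, -4]
  [-6, 0, 3, -9, -10]
  [0, ∞, 0, 3, -4]
  [10, 16, 5, 0, -3]
  [8, 14, 5, 4, 0]
D(3):
  [0, ∞, ∞, 3, -4]
  [-6, 0, 3, -9, -10]
  [0, ∞, 0, 3, -4]
  [5, 16, 5, 0, -3]
  [5, 14, 5, 4, 0]
D(4):
  [0, 19, 8, 3, -4]
  [-6, 0, -4, -9, -12]
  [0, 19, 0, 3, -4]
  [5, 16, 5, 0, -3]
  [5, 14, 5, 4, 0]
D(5):
  [0, 10, 1, 0, -4]
  [-7, 0, -7, -9, -12]
  [0, 10, 0, 0, -4]
  [2, 11, 2, 0, -3]
  [5, 14, 5, 4, 0]
Key observation: every diagonal entry stays at the unit through all rounds, so no improving cycle exists.
Answer: CONVERGES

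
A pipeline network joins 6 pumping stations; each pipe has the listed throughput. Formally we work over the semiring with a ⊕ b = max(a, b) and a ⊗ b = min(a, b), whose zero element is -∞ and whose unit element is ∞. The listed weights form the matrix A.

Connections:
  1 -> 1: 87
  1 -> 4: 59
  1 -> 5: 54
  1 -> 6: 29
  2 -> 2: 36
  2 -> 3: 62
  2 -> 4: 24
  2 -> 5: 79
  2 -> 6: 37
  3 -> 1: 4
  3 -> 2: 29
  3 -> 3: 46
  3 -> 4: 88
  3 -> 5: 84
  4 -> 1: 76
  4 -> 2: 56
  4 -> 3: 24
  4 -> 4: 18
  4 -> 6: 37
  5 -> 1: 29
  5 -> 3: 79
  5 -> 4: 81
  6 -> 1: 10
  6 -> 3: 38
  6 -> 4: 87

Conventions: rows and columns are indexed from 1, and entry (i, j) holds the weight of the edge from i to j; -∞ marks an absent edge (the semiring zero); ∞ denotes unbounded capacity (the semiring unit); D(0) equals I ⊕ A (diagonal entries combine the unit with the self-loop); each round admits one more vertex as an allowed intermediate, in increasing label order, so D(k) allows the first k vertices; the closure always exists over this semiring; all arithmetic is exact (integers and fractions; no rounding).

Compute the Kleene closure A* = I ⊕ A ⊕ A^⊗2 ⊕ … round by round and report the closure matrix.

D(0):
  [∞, -∞, -∞, 59, 54, 29]
  [-∞, ∞, 62, 24, 79, 37]
  [4, 29, ∞, 88, 84, -∞]
  [76, 56, 24, ∞, -∞, 37]
  [29, -∞, 79, 81, ∞, -∞]
  [10, -∞, 38, 87, -∞, ∞]
D(1):
  [∞, -∞, -∞, 59, 54, 29]
  [-∞, ∞, 62, 24, 79, 37]
  [4, 29, ∞, 88, 84, 4]
  [76, 56, 24, ∞, 54, 37]
  [29, -∞, 79, 81, ∞, 29]
  [10, -∞, 38, 87, 10, ∞]
D(2):
  [∞, -∞, -∞, 59, 54, 29]
  [-∞, ∞, 62, 24, 79, 37]
  [4, 29, ∞, 88, 84, 29]
  [76, 56, 56, ∞, 56, 37]
  [29, -∞, 79, 81, ∞, 29]
  [10, -∞, 38, 87, 10, ∞]
D(3):
  [∞, -∞, -∞, 59, 54, 29]
  [4, ∞, 62, 62, 79, 37]
  [4, 29, ∞, 88, 84, 29]
  [76, 56, 56, ∞, 56, 37]
  [29, 29, 79, 81, ∞, 29]
  [10, 29, 38, 87, 38, ∞]
D(4):
  [∞, 56, 56, 59, 56, 37]
  [62, ∞, 62, 62, 79, 37]
  [76, 56, ∞, 88, 84, 37]
  [76, 56, 56, ∞, 56, 37]
  [76, 56, 79, 81, ∞, 37]
  [76, 56, 56, 87, 56, ∞]
D(5):
  [∞, 56, 56, 59, 56, 37]
  [76, ∞, 79, 79, 79, 37]
  [76, 56, ∞, 88, 84, 37]
  [76, 56, 56, ∞, 56, 37]
  [76, 56, 79, 81, ∞, 37]
  [76, 56, 56, 87, 56, ∞]
D(6):
  [∞, 56, 56, 59, 56, 37]
  [76, ∞, 79, 79, 79, 37]
  [76, 56, ∞, 88, 84, 37]
  [76, 56, 56, ∞, 56, 37]
  [76, 56, 79, 81, ∞, 37]
  [76, 56, 56, 87, 56, ∞]
Answer: A* = [[∞, 56, 56, 59, 56, 37], [76, ∞, 79, 79, 79, 37], [76, 56, ∞, 88, 84, 37], [76, 56, 56, ∞, 56, 37], [76, 56, 79, 81, ∞, 37], [76, 56, 56, 87, 56, ∞]]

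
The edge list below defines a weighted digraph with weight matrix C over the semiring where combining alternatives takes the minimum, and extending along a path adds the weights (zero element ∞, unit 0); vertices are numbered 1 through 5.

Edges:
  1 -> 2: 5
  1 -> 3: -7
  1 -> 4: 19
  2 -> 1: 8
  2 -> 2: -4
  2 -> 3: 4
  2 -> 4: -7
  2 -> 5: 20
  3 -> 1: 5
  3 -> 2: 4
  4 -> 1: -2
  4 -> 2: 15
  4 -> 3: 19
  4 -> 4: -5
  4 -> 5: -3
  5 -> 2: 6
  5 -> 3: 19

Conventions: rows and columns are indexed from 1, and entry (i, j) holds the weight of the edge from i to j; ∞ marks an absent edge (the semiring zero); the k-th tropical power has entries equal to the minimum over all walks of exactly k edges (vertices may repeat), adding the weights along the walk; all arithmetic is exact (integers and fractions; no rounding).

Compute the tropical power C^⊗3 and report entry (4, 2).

C^⊗2:
  [-2, -3, 9, -2, 16]
  [-9, -8, 0, -12, -10]
  [12, 0, -2, -3, 24]
  [-7, 3, -9, -10, -8]
  [14, 2, 10, -1, 26]
C^⊗3:
  [-4, -7, -9, -10, -5]
  [-14, -12, -16, -17, -15]
  [-5, -4, 4, -8, -6]
  [-12, -5, -14, -15, -13]
  [-3, -2, 6, -6, -4]
Key observation: the optimum is the walk 4->1->3->2, with weight (-2) + (-7) + 4 = -5.
Optimal value attained by: walk 4->1->3->2.
Answer: (C^⊗3)[4][2] = -5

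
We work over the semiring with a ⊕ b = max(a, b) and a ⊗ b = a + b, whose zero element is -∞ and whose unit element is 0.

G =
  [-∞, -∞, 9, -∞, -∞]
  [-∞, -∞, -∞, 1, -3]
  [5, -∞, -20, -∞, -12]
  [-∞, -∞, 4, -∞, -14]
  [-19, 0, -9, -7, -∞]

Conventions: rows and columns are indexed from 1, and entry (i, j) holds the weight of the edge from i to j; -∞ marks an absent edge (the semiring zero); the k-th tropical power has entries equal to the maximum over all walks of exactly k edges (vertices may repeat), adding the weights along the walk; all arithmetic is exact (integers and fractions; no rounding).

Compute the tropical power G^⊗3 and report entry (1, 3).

G^⊗2:
  [14, -∞, -11, -∞, -3]
  [-22, -3, 5, -10, -13]
  [-15, -12, 14, -19, -32]
  [9, -14, -16, -21, -8]
  [-4, -∞, -3, 1, -3]
G^⊗3:
  [-6, -3, 23, -10, -23]
  [10, -13, -6, -2, -6]
  [19, -32, -6, -11, 2]
  [-11, -8, 18, -13, -17]
  [2, -3, 5, -10, -13]
Key observation: the optimum is the walk 1->3->1->3, with weight 9 + 5 + 9 = 23.
Optimal value attained by: walk 1->3->1->3.
Answer: (G^⊗3)[1][3] = 23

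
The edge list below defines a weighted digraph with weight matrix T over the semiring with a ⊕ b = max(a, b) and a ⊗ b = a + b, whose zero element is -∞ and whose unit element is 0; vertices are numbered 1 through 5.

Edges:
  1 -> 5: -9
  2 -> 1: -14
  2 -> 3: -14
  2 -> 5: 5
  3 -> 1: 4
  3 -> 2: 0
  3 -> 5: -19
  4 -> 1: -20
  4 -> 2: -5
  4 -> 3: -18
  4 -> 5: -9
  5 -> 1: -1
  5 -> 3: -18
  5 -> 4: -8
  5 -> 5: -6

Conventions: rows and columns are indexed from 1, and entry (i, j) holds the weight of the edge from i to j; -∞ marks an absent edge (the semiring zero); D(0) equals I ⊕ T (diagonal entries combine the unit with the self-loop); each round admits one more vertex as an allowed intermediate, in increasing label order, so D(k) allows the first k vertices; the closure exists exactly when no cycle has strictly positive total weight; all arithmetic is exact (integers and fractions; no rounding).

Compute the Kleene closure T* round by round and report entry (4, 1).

D(0):
  [0, -∞, -∞, -∞, -9]
  [-14, 0, -14, -∞, 5]
  [4, 0, 0, -∞, -19]
  [-20, -5, -18, 0, -9]
  [-1, -∞, -18, -8, 0]
D(1):
  [0, -∞, -∞, -∞, -9]
  [-14, 0, -14, -∞, 5]
  [4, 0, 0, -∞, -5]
  [-20, -5, -18, 0, -9]
  [-1, -∞, -18, -8, 0]
D(2):
  [0, -∞, -∞, -∞, -9]
  [-14, 0, -14, -∞, 5]
  [4, 0, 0, -∞, 5]
  [-19, -5, -18, 0, 0]
  [-1, -∞, -18, -8, 0]
D(3):
  [0, -∞, -∞, -∞, -9]
  [-10, 0, -14, -∞, 5]
  [4, 0, 0, -∞, 5]
  [-14, -5, -18, 0, 0]
  [-1, -18, -18, -8, 0]
D(4):
  [0, -∞, -∞, -∞, -9]
  [-10, 0, -14, -∞, 5]
  [4, 0, 0, -∞, 5]
  [-14, -5, -18, 0, 0]
  [-1, -13, -18, -8, 0]
D(5):
  [0, -22, -27, -17, -9]
  [4, 0, -13, -3, 5]
  [4, 0, 0, -3, 5]
  [-1, -5, -18, 0, 0]
  [-1, -13, -18, -8, 0]
Answer: T*[4][1] = -1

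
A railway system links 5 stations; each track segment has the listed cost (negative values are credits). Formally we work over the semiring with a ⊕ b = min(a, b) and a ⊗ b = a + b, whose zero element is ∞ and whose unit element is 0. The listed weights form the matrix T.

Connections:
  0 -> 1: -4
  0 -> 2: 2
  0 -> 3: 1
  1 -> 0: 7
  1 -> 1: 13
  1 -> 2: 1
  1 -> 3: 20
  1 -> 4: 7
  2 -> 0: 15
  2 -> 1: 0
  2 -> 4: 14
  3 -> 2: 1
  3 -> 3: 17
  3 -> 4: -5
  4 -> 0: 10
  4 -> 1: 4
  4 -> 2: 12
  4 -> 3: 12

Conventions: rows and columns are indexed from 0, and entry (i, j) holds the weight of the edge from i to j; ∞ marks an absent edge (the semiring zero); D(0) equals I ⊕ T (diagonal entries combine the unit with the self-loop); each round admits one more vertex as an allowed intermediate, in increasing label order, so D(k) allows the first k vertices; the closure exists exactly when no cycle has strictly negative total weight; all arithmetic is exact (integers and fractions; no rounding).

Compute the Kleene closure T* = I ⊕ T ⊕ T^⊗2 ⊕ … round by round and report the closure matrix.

D(0):
  [0, -4, 2, 1, ∞]
  [7, 0, 1, 20, 7]
  [15, 0, 0, ∞, 14]
  [∞, ∞, 1, 0, -5]
  [10, 4, 12, 12, 0]
D(1):
  [0, -4, 2, 1, ∞]
  [7, 0, 1, 8, 7]
  [15, 0, 0, 16, 14]
  [∞, ∞, 1, 0, -5]
  [10, 4, 12, 11, 0]
D(2):
  [0, -4, -3, 1, 3]
  [7, 0, 1, 8, 7]
  [7, 0, 0, 8, 7]
  [∞, ∞, 1, 0, -5]
  [10, 4, 5, 11, 0]
D(3):
  [0, -4, -3, 1, 3]
  [7, 0, 1, 8, 7]
  [7, 0, 0, 8, 7]
  [8, 1, 1, 0, -5]
  [10, 4, 5, 11, 0]
D(4):
  [0, -4, -3, 1, -4]
  [7, 0, 1, 8, 3]
  [7, 0, 0, 8, 3]
  [8, 1, 1, 0, -5]
  [10, 4, 5, 11, 0]
D(5):
  [0, -4, -3, 1, -4]
  [7, 0, 1, 8, 3]
  [7, 0, 0, 8, 3]
  [5, -1, 0, 0, -5]
  [10, 4, 5, 11, 0]
Answer: T* = [[0, -4, -3, 1, -4], [7, 0, 1, 8, 3], [7, 0, 0, 8, 3], [5, -1, 0, 0, -5], [10, 4, 5, 11, 0]]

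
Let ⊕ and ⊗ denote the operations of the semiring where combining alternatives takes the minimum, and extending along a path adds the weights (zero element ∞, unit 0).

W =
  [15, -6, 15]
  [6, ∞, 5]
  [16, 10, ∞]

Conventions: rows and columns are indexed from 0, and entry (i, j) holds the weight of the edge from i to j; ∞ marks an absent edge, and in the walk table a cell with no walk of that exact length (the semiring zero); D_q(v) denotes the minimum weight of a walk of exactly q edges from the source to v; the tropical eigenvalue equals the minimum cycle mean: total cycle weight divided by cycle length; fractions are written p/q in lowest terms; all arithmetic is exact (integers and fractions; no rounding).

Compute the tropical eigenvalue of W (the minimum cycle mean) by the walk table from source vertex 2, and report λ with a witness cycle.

q=0: [∞, ∞, 0]
q=1: [16, 10, ∞]
q=2: [16, 10, 15]
q=3: [16, 10, 15]
Optimal cycle mean attained by: cycle 0->1->0, total (-6) + 6, length 2.
Answer: λ = 0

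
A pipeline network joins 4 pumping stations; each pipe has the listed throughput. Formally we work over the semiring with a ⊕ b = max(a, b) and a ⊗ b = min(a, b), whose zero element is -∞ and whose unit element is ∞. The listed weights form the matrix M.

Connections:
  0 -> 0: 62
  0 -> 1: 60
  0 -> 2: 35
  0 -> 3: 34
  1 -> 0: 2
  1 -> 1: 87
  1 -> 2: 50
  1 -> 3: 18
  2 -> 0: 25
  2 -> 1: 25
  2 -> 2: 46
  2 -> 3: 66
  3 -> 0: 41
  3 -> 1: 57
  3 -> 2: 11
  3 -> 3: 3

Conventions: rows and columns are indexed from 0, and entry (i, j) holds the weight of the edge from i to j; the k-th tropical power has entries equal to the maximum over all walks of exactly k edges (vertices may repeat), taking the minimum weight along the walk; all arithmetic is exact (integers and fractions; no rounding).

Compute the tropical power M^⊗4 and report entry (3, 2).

M^⊗2:
  [62, 60, 50, 35]
  [25, 87, 50, 50]
  [41, 57, 46, 46]
  [41, 57, 50, 34]
M^⊗3:
  [62, 60, 50, 50]
  [41, 87, 50, 50]
  [41, 57, 50, 46]
  [41, 57, 50, 50]
M^⊗4:
  [62, 60, 50, 50]
  [41, 87, 50, 50]
  [41, 57, 50, 50]
  [41, 57, 50, 50]
Key observation: the optimum is the walk 3->1->1->1->2, with weight 57 min 87 min 87 min 50 = 50.
Optimal value attained by: walk 3->1->1->1->2.
Answer: (M^⊗4)[3][2] = 50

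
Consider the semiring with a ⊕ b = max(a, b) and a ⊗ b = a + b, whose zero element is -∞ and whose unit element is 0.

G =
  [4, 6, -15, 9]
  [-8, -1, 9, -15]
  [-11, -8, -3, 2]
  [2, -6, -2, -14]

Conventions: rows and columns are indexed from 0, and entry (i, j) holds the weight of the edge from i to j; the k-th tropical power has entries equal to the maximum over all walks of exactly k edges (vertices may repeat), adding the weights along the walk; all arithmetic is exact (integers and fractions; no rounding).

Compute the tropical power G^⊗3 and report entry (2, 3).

G^⊗2:
  [11, 10, 15, 13]
  [-2, 1, 8, 11]
  [4, -4, 1, -1]
  [6, 8, 3, 11]
G^⊗3:
  [15, 17, 19, 20]
  [13, 5, 10, 10]
  [8, 10, 5, 13]
  [13, 12, 17, 15]
Key observation: the optimum is the walk 2->3->0->3, with weight 2 + 2 + 9 = 13.
Optimal value attained by: walk 2->3->0->3.
Answer: (G^⊗3)[2][3] = 13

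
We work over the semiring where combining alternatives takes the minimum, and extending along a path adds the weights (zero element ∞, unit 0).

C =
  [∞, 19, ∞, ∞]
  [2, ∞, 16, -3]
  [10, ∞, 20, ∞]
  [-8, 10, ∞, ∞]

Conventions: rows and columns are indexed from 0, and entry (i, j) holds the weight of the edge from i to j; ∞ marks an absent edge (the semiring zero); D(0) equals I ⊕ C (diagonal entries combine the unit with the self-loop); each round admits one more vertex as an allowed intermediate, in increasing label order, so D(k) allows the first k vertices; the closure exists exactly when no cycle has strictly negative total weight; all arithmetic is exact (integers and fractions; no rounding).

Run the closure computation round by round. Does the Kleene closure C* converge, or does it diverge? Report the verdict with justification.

D(0):
  [0, 19, ∞, ∞]
  [2, 0, 16, -3]
  [10, ∞, 0, ∞]
  [-8, 10, ∞, 0]
D(1):
  [0, 19, ∞, ∞]
  [2, 0, 16, -3]
  [10, 29, 0, ∞]
  [-8, 10, ∞, 0]
D(2):
  [0, 19, 35, 16]
  [2, 0, 16, -3]
  [10, 29, 0, 26]
  [-8, 10, 26, 0]
D(3):
  [0, 19, 35, 16]
  [2, 0, 16, -3]
  [10, 29, 0, 26]
  [-8, 10, 26, 0]
D(4):
  [0, 19, 35, 16]
  [-11, 0, 16, -3]
  [10, 29, 0, 26]
  [-8, 10, 26, 0]
Key observation: every diagonal entry stays at the unit through all rounds, so no improving cycle exists.
Answer: CONVERGES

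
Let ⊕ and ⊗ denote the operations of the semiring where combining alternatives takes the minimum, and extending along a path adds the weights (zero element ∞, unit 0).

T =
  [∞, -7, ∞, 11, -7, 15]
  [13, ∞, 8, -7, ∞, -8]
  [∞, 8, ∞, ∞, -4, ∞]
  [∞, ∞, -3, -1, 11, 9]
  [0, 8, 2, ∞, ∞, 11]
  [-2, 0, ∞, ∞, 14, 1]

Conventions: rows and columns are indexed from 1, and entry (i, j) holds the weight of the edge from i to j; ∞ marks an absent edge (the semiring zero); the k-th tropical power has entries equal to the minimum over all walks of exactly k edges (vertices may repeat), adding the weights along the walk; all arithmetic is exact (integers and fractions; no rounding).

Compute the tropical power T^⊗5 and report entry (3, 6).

T^⊗2:
  [-7, 1, -5, -14, 22, -15]
  [-10, -8, -10, -8, 4, -7]
  [-4, 4, -2, 1, ∞, 0]
  [7, 5, -4, -2, -7, 8]
  [9, -7, 16, 1, -7, 0]
  [-1, -9, 8, -7, -9, -8]
T^⊗3:
  [-17, -15, -17, -15, -14, -14]
  [-9, -17, -11, -15, -17, -16]
  [-2, -11, -2, -3, -11, -4]
  [-7, 0, -5, -3, -8, -3]
  [-7, 0, -5, -14, 2, -15]
  [-10, -8, -10, -16, -8, -17]
T^⊗4:
  [-16, -24, -18, -22, -24, -23]
  [-18, -16, -18, -24, -16, -25]
  [-11, -9, -9, -18, -9, -19]
  [-8, -14, -6, -7, -14, -8]
  [-17, -15, -17, -15, -14, -14]
  [-19, -17, -19, -17, -17, -16]
T^⊗5:
  [-25, -23, -25, -31, -23, -32]
  [-27, -25, -27, -25, -25, -24]
  [-21, -19, -21, -19, -18, -18]
  [-14, -15, -12, -21, -15, -22]
  [-16, -24, -18, -22, -24, -23]
  [-18, -26, -20, -24, -26, -25]
Key observation: the optimum is the walk 3->5->1->2->6->6, with weight (-4) + 0 + (-7) + (-8) + 1 = -18.
Optimal value attained by: walk 3->5->1->2->6->6.
Answer: (T^⊗5)[3][6] = -18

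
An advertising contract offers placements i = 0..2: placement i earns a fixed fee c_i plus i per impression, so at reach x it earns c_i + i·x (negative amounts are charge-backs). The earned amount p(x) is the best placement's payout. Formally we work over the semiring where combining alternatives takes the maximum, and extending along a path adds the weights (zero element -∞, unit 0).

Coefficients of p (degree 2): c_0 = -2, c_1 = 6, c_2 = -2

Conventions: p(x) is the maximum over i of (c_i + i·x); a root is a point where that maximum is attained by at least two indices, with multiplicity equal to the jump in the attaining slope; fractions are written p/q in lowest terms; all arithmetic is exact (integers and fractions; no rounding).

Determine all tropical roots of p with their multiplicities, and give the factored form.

hull edge (i=0, c=-2) to (i=1, c=6): slope 8, span 1
hull edge (i=1, c=6) to (i=2, c=-2): slope -8, span 1
Factored form: p(x) = -2 ⊗ (x ⊕ (-8)) ⊗ (x ⊕ 8)
Answer: roots = -8 (mult 1), 8 (mult 1)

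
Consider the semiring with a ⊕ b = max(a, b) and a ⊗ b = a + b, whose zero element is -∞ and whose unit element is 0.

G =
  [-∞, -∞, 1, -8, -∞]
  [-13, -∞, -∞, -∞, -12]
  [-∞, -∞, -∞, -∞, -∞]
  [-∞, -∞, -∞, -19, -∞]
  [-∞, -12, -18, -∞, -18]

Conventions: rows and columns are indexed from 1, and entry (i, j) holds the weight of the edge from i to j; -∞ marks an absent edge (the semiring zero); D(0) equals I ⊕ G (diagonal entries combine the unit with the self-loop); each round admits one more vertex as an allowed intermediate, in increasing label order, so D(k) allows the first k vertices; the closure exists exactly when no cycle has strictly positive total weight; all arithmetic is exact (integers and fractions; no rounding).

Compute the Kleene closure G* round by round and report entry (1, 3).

D(0):
  [0, -∞, 1, -8, -∞]
  [-13, 0, -∞, -∞, -12]
  [-∞, -∞, 0, -∞, -∞]
  [-∞, -∞, -∞, 0, -∞]
  [-∞, -12, -18, -∞, 0]
D(1):
  [0, -∞, 1, -8, -∞]
  [-13, 0, -12, -21, -12]
  [-∞, -∞, 0, -∞, -∞]
  [-∞, -∞, -∞, 0, -∞]
  [-∞, -12, -18, -∞, 0]
D(2):
  [0, -∞, 1, -8, -∞]
  [-13, 0, -12, -21, -12]
  [-∞, -∞, 0, -∞, -∞]
  [-∞, -∞, -∞, 0, -∞]
  [-25, -12, -18, -33, 0]
D(3):
  [0, -∞, 1, -8, -∞]
  [-13, 0, -12, -21, -12]
  [-∞, -∞, 0, -∞, -∞]
  [-∞, -∞, -∞, 0, -∞]
  [-25, -12, -18, -33, 0]
D(4):
  [0, -∞, 1, -8, -∞]
  [-13, 0, -12, -21, -12]
  [-∞, -∞, 0, -∞, -∞]
  [-∞, -∞, -∞, 0, -∞]
  [-25, -12, -18, -33, 0]
D(5):
  [0, -∞, 1, -8, -∞]
  [-13, 0, -12, -21, -12]
  [-∞, -∞, 0, -∞, -∞]
  [-∞, -∞, -∞, 0, -∞]
  [-25, -12, -18, -33, 0]
Answer: G*[1][3] = 1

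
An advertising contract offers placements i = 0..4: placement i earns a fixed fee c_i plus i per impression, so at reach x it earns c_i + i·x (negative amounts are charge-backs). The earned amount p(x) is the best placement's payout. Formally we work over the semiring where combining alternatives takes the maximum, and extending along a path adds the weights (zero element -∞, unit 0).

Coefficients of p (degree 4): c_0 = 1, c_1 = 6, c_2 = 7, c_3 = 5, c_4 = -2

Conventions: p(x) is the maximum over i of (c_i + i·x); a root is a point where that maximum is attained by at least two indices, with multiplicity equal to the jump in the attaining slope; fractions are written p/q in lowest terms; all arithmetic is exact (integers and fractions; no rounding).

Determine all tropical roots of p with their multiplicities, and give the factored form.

hull edge (i=0, c=1) to (i=1, c=6): slope 5, span 1
hull edge (i=1, c=6) to (i=2, c=7): slope 1, span 1
hull edge (i=2, c=7) to (i=3, c=5): slope -2, span 1
hull edge (i=3, c=5) to (i=4, c=-2): slope -7, span 1
Factored form: p(x) = -2 ⊗ (x ⊕ (-5)) ⊗ (x ⊕ (-1)) ⊗ (x ⊕ 2) ⊗ (x ⊕ 7)
Answer: roots = -5 (mult 1), -1 (mult 1), 2 (mult 1), 7 (mult 1)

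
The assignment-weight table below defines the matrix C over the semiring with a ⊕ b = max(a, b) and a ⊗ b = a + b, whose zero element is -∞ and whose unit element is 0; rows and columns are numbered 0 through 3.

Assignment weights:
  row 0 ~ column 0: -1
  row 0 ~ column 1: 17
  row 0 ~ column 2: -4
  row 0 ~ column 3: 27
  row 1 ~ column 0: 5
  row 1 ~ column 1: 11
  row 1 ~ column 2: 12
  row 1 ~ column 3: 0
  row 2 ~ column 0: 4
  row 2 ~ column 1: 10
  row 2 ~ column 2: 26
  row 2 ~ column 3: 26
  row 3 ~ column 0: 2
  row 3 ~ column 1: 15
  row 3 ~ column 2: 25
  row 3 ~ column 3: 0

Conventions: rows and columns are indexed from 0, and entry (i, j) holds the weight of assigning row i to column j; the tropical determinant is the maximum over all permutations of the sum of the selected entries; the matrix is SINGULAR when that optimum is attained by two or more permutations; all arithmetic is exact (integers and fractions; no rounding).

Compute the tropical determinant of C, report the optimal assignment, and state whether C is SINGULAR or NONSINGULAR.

σ = (0, 1, 2, 3): (-1) + 11 + 26 + 0 = 36
σ = (0, 1, 3, 2): (-1) + 11 + 26 + 25 = 61
σ = (0, 2, 1, 3): (-1) + 12 + 10 + 0 = 21
σ = (0, 2, 3, 1): (-1) + 12 + 26 + 15 = 52
σ = (0, 3, 1, 2): (-1) + 0 + 10 + 25 = 34
σ = (0, 3, 2, 1): (-1) + 0 + 26 + 15 = 40
σ = (1, 0, 2, 3): 17 + 5 + 26 + 0 = 48
σ = (1, 0, 3, 2): 17 + 5 + 26 + 25 = 73
σ = (1, 2, 0, 3): 17 + 12 + 4 + 0 = 33
σ = (1, 2, 3, 0): 17 + 12 + 26 + 2 = 57
σ = (1, 3, 0, 2): 17 + 0 + 4 + 25 = 46
σ = (1, 3, 2, 0): 17 + 0 + 26 + 2 = 45
σ = (2, 0, 1, 3): (-4) + 5 + 10 + 0 = 11
σ = (2, 0, 3, 1): (-4) + 5 + 26 + 15 = 42
σ = (2, 1, 0, 3): (-4) + 11 + 4 + 0 = 11
σ = (2, 1, 3, 0): (-4) + 11 + 26 + 2 = 35
σ = (2, 3, 0, 1): (-4) + 0 + 4 + 15 = 15
σ = (2, 3, 1, 0): (-4) + 0 + 10 + 2 = 8
σ = (3, 0, 1, 2): 27 + 5 + 10 + 25 = 67
σ = (3, 0, 2, 1): 27 + 5 + 26 + 15 = 73
σ = (3, 1, 0, 2): 27 + 11 + 4 + 25 = 67
σ = (3, 1, 2, 0): 27 + 11 + 26 + 2 = 66
σ = (3, 2, 0, 1): 27 + 12 + 4 + 15 = 58
σ = (3, 2, 1, 0): 27 + 12 + 10 + 2 = 51
Optimal value attained by: σ = (1, 0, 3, 2).
Answer: det⊕(C) = 73; verdict: SINGULAR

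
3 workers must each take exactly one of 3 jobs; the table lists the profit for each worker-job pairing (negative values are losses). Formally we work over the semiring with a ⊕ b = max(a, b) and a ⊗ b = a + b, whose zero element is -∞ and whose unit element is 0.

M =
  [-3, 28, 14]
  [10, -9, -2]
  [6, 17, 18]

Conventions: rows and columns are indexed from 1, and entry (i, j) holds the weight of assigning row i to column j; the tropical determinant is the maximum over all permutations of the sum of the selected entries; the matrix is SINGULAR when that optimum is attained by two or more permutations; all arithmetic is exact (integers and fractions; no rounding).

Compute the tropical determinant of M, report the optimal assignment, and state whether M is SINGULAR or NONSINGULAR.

σ = (1, 2, 3): (-3) + (-9) + 18 = 6
σ = (1, 3, 2): (-3) + (-2) + 17 = 12
σ = (2, 1, 3): 28 + 10 + 18 = 56
σ = (2, 3, 1): 28 + (-2) + 6 = 32
σ = (3, 1, 2): 14 + 10 + 17 = 41
σ = (3, 2, 1): 14 + (-9) + 6 = 11
Optimal value attained by: σ = (2, 1, 3).
Answer: det⊕(M) = 56; verdict: NONSINGULAR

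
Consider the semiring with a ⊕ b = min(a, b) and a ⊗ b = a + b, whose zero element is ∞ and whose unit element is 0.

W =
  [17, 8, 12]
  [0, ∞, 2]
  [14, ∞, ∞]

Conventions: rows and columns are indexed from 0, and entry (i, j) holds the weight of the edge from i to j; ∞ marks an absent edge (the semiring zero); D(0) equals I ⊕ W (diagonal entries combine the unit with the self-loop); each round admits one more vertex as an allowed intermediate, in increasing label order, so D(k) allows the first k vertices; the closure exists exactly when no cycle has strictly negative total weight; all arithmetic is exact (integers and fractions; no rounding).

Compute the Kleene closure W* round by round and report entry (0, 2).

D(0):
  [0, 8, 12]
  [0, 0, 2]
  [14, ∞, 0]
D(1):
  [0, 8, 12]
  [0, 0, 2]
  [14, 22, 0]
D(2):
  [0, 8, 10]
  [0, 0, 2]
  [14, 22, 0]
D(3):
  [0, 8, 10]
  [0, 0, 2]
  [14, 22, 0]
Answer: W*[0][2] = 10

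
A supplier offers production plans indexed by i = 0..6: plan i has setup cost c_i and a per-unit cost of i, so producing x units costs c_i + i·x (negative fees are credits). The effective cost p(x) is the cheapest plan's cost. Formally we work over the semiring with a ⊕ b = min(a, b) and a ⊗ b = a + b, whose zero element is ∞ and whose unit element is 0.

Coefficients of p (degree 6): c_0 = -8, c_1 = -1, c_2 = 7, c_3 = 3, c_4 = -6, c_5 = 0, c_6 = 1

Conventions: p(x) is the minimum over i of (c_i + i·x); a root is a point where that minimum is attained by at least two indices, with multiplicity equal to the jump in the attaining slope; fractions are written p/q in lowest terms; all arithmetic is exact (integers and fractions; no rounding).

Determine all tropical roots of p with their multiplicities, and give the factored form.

hull edge (i=0, c=-8) to (i=4, c=-6): slope 1/2, span 4
hull edge (i=4, c=-6) to (i=6, c=1): slope 7/2, span 2
Factored form: p(x) = 1 ⊗ (x ⊕ (-7/2)) ⊗ (x ⊕ (-7/2)) ⊗ (x ⊕ (-1/2)) ⊗ (x ⊕ (-1/2)) ⊗ (x ⊕ (-1/2)) ⊗ (x ⊕ (-1/2))
Answer: roots = -7/2 (mult 2), -1/2 (mult 4)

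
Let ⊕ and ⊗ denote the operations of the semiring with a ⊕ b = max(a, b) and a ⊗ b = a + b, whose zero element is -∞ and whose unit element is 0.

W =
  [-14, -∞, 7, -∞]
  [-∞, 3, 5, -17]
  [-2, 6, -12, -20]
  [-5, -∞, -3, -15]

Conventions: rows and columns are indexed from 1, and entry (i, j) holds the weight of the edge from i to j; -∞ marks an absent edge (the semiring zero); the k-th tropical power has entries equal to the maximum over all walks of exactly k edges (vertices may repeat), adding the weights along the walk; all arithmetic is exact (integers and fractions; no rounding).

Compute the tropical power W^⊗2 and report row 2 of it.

W^⊗2:
  [5, 13, -5, -13]
  [3, 11, 8, -14]
  [-14, 9, 11, -11]
  [-5, 3, 2, -23]
Answer: row 2 of W^⊗2 = [3, 11, 8, -14]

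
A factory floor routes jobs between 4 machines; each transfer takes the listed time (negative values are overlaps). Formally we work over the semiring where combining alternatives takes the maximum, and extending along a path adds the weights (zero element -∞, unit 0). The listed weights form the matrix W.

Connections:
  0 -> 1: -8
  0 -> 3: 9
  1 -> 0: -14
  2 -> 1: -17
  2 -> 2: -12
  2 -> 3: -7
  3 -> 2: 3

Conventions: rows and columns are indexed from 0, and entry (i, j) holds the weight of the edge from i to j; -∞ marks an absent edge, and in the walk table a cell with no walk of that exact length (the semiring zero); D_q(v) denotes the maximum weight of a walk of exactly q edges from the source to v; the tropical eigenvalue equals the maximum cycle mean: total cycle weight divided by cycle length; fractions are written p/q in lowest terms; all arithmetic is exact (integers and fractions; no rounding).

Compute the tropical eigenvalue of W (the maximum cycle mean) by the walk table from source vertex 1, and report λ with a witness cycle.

q=0: [-∞, 0, -∞, -∞]
q=1: [-14, -∞, -∞, -∞]
q=2: [-∞, -22, -∞, -5]
q=3: [-36, -∞, -2, -∞]
q=4: [-∞, -19, -14, -9]
Optimal cycle mean attained by: cycle 2->3->2, total (-7) + 3, length 2.
Answer: λ = -2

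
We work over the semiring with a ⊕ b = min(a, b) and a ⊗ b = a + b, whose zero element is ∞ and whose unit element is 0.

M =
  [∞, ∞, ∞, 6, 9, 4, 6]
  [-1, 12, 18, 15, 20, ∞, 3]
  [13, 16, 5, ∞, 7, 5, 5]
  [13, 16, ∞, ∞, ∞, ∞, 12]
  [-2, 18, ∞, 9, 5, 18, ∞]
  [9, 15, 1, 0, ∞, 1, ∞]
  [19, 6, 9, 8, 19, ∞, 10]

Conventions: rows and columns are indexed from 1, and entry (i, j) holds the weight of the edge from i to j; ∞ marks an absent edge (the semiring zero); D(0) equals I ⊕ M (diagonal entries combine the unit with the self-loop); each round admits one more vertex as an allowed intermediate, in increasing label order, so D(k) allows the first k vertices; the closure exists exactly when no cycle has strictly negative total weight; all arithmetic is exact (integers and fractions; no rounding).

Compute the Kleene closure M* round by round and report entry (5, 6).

D(0):
  [0, ∞, ∞, 6, 9, 4, 6]
  [-1, 0, 18, 15, 20, ∞, 3]
  [13, 16, 0, ∞, 7, 5, 5]
  [13, 16, ∞, 0, ∞, ∞, 12]
  [-2, 18, ∞, 9, 0, 18, ∞]
  [9, 15, 1, 0, ∞, 0, ∞]
  [19, 6, 9, 8, 19, ∞, 0]
D(1):
  [0, ∞, ∞, 6, 9, 4, 6]
  [-1, 0, 18, 5, 8, 3, 3]
  [13, 16, 0, 19, 7, 5, 5]
  [13, 16, ∞, 0, 22, 17, 12]
  [-2, 18, ∞, 4, 0, 2, 4]
  [9, 15, 1, 0, 18, 0, 15]
  [19, 6, 9, 8, 19, 23, 0]
D(2):
  [0, ∞, ∞, 6, 9, 4, 6]
  [-1, 0, 18, 5, 8, 3, 3]
  [13, 16, 0, 19, 7, 5, 5]
  [13, 16, 34, 0, 22, 17, 12]
  [-2, 18, 36, 4, 0, 2, 4]
  [9, 15, 1, 0, 18, 0, 15]
  [5, 6, 9, 8, 14, 9, 0]
D(3):
  [0, ∞, ∞, 6, 9, 4, 6]
  [-1, 0, 18, 5, 8, 3, 3]
  [13, 16, 0, 19, 7, 5, 5]
  [13, 16, 34, 0, 22, 17, 12]
  [-2, 18, 36, 4, 0, 2, 4]
  [9, 15, 1, 0, 8, 0, 6]
  [5, 6, 9, 8, 14, 9, 0]
D(4):
  [0, 22, 40, 6, 9, 4, 6]
  [-1, 0, 18, 5, 8, 3, 3]
  [13, 16, 0, 19, 7, 5, 5]
  [13, 16, 34, 0, 22, 17, 12]
  [-2, 18, 36, 4, 0, 2, 4]
  [9, 15, 1, 0, 8, 0, 6]
  [5, 6, 9, 8, 14, 9, 0]
D(5):
  [0, 22, 40, 6, 9, 4, 6]
  [-1, 0, 18, 5, 8, 3, 3]
  [5, 16, 0, 11, 7, 5, 5]
  [13, 16, 34, 0, 22, 17, 12]
  [-2, 18, 36, 4, 0, 2, 4]
  [6, 15, 1, 0, 8, 0, 6]
  [5, 6, 9, 8, 14, 9, 0]
D(6):
  [0, 19, 5, 4, 9, 4, 6]
  [-1, 0, 4, 3, 8, 3, 3]
  [5, 16, 0, 5, 7, 5, 5]
  [13, 16, 18, 0, 22, 17, 12]
  [-2, 17, 3, 2, 0, 2, 4]
  [6, 15, 1, 0, 8, 0, 6]
  [5, 6, 9, 8, 14, 9, 0]
D(7):
  [0, 12, 5, 4, 9, 4, 6]
  [-1, 0, 4, 3, 8, 3, 3]
  [5, 11, 0, 5, 7, 5, 5]
  [13, 16, 18, 0, 22, 17, 12]
  [-2, 10, 3, 2, 0, 2, 4]
  [6, 12, 1, 0, 8, 0, 6]
  [5, 6, 9, 8, 14, 9, 0]
Answer: M*[5][6] = 2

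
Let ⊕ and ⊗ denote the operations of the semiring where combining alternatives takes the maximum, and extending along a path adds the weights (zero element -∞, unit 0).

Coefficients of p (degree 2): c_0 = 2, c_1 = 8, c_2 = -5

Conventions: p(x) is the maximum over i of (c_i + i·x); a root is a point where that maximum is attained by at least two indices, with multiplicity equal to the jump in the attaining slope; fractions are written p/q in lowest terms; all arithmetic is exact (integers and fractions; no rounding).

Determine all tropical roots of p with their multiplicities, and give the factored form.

hull edge (i=0, c=2) to (i=1, c=8): slope 6, span 1
hull edge (i=1, c=8) to (i=2, c=-5): slope -13, span 1
Factored form: p(x) = -5 ⊗ (x ⊕ (-6)) ⊗ (x ⊕ 13)
Answer: roots = -6 (mult 1), 13 (mult 1)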